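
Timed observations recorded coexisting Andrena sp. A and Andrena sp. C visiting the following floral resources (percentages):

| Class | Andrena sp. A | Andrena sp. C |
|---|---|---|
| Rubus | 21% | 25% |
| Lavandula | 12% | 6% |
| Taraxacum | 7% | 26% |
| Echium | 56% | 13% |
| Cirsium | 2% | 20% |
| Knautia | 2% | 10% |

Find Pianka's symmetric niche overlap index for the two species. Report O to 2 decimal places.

Convert percentages to proportions (divide by 100).
Σ p₁ᵢp₂ᵢ = 0.0525 + 0.0072 + 0.0182 + 0.0728 + 0.0040 + 0.0020 = 0.1567
Σp_1ᵢ² = 0.21² + 0.12² + 0.07² + 0.56² + 0.02² + 0.02² = 0.0441 + 0.0144 + 0.0049 + 0.3136 + 0.0004 + 0.0004 = 0.3778
Σp_2ᵢ² = 0.25² + 0.06² + 0.26² + 0.13² + 0.20² + 0.10² = 0.0625 + 0.0036 + 0.0676 + 0.0169 + 0.0400 + 0.0100 = 0.2006
O = 0.1567 / √(0.3778 × 0.2006) = 0.1567 / 0.27529 = 0.5692

0.57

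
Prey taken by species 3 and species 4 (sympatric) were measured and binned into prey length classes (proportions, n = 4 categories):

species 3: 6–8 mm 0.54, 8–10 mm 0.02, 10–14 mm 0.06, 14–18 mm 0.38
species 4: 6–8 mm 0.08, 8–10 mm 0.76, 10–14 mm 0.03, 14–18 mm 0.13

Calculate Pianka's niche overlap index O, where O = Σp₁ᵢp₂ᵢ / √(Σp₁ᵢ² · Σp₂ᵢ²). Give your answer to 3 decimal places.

0.213

Σ p₁ᵢp₂ᵢ = 0.0432 + 0.0152 + 0.0018 + 0.0494 = 0.1096
Σp_1ᵢ² = 0.54² + 0.02² + 0.06² + 0.38² = 0.2916 + 0.0004 + 0.0036 + 0.1444 = 0.4400
Σp_2ᵢ² = 0.08² + 0.76² + 0.03² + 0.13² = 0.0064 + 0.5776 + 0.0009 + 0.0169 = 0.6018
O = 0.1096 / √(0.4400 × 0.6018) = 0.1096 / 0.514579 = 0.21299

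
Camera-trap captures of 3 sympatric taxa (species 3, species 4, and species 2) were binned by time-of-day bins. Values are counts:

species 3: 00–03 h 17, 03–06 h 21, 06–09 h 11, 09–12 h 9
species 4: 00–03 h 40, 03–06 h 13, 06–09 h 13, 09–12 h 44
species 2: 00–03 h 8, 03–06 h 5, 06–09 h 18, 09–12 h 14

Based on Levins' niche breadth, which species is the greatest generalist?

species 3

Proportions for species 3 (n=58): 17/58=0.2931, 21/58=0.3621, 11/58=0.1897, 9/58=0.1552
Proportions for species 4 (n=110): 40/110=0.3636, 13/110=0.1182, 13/110=0.1182, 44/110=0.4000
Proportions for species 2 (n=45): 8/45=0.1778, 5/45=0.1111, 18/45=0.4000, 14/45=0.3111
Σp_3ᵢ² = 0.2931² + 0.3621² + 0.1897² + 0.1552² = 0.085908 + 0.131116 + 0.035986 + 0.024087 = 0.277097
B_3 = 1 / 0.277097 = 3.6088
Σp_4ᵢ² = 0.3636² + 0.1182² + 0.1182² + 0.4000² = 0.132205 + 0.013971 + 0.013971 + 0.160000 = 0.320147
B_4 = 1 / 0.320147 = 3.1236
Σp_2ᵢ² = 0.1778² + 0.1111² + 0.4000² + 0.3111² = 0.031613 + 0.012343 + 0.160000 + 0.096783 = 0.300739
B_2 = 1 / 0.300739 = 3.3251
Highest B → broadest niche (most generalist): species 3 (B = 3.61).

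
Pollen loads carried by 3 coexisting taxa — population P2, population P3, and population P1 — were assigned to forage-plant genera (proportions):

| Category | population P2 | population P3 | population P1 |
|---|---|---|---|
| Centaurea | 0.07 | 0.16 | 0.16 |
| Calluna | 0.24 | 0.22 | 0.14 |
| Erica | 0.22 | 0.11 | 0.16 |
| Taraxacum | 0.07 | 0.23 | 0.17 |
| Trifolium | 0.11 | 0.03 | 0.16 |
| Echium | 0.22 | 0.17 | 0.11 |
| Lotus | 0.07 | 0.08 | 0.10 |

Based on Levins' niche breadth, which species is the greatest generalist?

population P1

Σp_P2ᵢ² = 0.07² + 0.24² + 0.22² + 0.07² + 0.11² + 0.22² + 0.07² = 0.0049 + 0.0576 + 0.0484 + 0.0049 + 0.0121 + 0.0484 + 0.0049 = 0.1812
B_P2 = 1 / 0.1812 = 5.5188
Σp_P3ᵢ² = 0.16² + 0.22² + 0.11² + 0.23² + 0.03² + 0.17² + 0.08² = 0.0256 + 0.0484 + 0.0121 + 0.0529 + 0.0009 + 0.0289 + 0.0064 = 0.1752
B_P3 = 1 / 0.1752 = 5.7078
Σp_P1ᵢ² = 0.16² + 0.14² + 0.16² + 0.17² + 0.16² + 0.11² + 0.10² = 0.0256 + 0.0196 + 0.0256 + 0.0289 + 0.0256 + 0.0121 + 0.0100 = 0.1474
B_P1 = 1 / 0.1474 = 6.7843
Highest B → broadest niche (most generalist): population P1 (B = 6.78).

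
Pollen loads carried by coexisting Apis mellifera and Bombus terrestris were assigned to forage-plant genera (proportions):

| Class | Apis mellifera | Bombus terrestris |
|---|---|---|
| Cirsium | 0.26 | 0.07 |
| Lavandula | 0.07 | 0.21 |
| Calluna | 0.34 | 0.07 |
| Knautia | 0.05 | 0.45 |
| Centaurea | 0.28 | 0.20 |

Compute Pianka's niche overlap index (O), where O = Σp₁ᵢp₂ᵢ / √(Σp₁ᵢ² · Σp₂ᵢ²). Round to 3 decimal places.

0.479

Σ p₁ᵢp₂ᵢ = 0.0182 + 0.0147 + 0.0238 + 0.0225 + 0.0560 = 0.1352
Σp_1ᵢ² = 0.26² + 0.07² + 0.34² + 0.05² + 0.28² = 0.0676 + 0.0049 + 0.1156 + 0.0025 + 0.0784 = 0.2690
Σp_2ᵢ² = 0.07² + 0.21² + 0.07² + 0.45² + 0.20² = 0.0049 + 0.0441 + 0.0049 + 0.2025 + 0.0400 = 0.2964
O = 0.1352 / √(0.2690 × 0.2964) = 0.1352 / 0.282368 = 0.47881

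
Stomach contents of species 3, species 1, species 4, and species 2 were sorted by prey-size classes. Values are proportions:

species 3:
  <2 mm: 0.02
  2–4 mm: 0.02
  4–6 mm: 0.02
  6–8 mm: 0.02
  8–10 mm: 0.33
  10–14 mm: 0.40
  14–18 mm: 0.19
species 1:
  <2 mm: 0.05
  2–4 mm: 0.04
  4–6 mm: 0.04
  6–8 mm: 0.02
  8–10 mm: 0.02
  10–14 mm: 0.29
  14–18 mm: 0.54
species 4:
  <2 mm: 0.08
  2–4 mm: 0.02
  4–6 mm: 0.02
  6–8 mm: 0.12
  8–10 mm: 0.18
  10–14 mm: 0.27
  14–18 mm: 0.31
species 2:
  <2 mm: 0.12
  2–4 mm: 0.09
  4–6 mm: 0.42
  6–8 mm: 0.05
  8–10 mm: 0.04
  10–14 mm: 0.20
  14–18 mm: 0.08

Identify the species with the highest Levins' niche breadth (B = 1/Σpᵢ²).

species 4

Σp_3ᵢ² = 0.02² + 0.02² + 0.02² + 0.02² + 0.33² + 0.40² + 0.19² = 0.0004 + 0.0004 + 0.0004 + 0.0004 + 0.1089 + 0.1600 + 0.0361 = 0.3066
B_3 = 1 / 0.3066 = 3.2616
Σp_1ᵢ² = 0.05² + 0.04² + 0.04² + 0.02² + 0.02² + 0.29² + 0.54² = 0.0025 + 0.0016 + 0.0016 + 0.0004 + 0.0004 + 0.0841 + 0.2916 = 0.3822
B_1 = 1 / 0.3822 = 2.6164
Σp_4ᵢ² = 0.08² + 0.02² + 0.02² + 0.12² + 0.18² + 0.27² + 0.31² = 0.0064 + 0.0004 + 0.0004 + 0.0144 + 0.0324 + 0.0729 + 0.0961 = 0.2230
B_4 = 1 / 0.2230 = 4.4843
Σp_2ᵢ² = 0.12² + 0.09² + 0.42² + 0.05² + 0.04² + 0.20² + 0.08² = 0.0144 + 0.0081 + 0.1764 + 0.0025 + 0.0016 + 0.0400 + 0.0064 = 0.2494
B_2 = 1 / 0.2494 = 4.0096
Highest B → broadest niche (most generalist): species 4 (B = 4.48).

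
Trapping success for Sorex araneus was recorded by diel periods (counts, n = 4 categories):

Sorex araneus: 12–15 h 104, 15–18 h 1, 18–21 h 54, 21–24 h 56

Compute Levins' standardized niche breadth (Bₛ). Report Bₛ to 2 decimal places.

0.58

Proportions for Sorex araneus (n=215): 104/215=0.4837, 1/215=0.0047, 54/215=0.2512, 56/215=0.2605
Σpᵢ² = 0.4837² + 0.0047² + 0.2512² + 0.2605² = 0.233966 + 0.000022 + 0.063101 + 0.067860 = 0.364949
B = 1 / 0.364949 = 2.7401
Bₛ = (B − 1)/(n − 1) = (2.7401 − 1)/(4 − 1) = 1.7401/3 = 0.5800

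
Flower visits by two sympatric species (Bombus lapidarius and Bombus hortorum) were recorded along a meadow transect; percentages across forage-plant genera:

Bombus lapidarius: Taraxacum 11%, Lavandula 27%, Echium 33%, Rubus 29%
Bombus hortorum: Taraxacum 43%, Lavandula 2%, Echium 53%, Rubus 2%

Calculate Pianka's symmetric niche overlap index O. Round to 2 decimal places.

Convert percentages to proportions (divide by 100).
Σ p₁ᵢp₂ᵢ = 0.0473 + 0.0054 + 0.1749 + 0.0058 = 0.2334
Σp_1ᵢ² = 0.11² + 0.27² + 0.33² + 0.29² = 0.0121 + 0.0729 + 0.1089 + 0.0841 = 0.2780
Σp_2ᵢ² = 0.43² + 0.02² + 0.53² + 0.02² = 0.1849 + 0.0004 + 0.2809 + 0.0004 = 0.4666
O = 0.2334 / √(0.2780 × 0.4666) = 0.2334 / 0.36016 = 0.6480

0.65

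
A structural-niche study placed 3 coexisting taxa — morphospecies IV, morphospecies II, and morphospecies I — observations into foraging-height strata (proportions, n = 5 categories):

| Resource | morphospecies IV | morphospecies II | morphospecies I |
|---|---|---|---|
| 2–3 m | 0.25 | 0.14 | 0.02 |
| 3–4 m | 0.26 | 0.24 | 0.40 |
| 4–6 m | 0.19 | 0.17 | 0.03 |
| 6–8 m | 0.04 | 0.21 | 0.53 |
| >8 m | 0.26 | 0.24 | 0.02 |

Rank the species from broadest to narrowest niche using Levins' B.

morphospecies II > morphospecies IV > morphospecies I

Σp_IVᵢ² = 0.25² + 0.26² + 0.19² + 0.04² + 0.26² = 0.0625 + 0.0676 + 0.0361 + 0.0016 + 0.0676 = 0.2354
B_IV = 1 / 0.2354 = 4.2481
Σp_IIᵢ² = 0.14² + 0.24² + 0.17² + 0.21² + 0.24² = 0.0196 + 0.0576 + 0.0289 + 0.0441 + 0.0576 = 0.2078
B_II = 1 / 0.2078 = 4.8123
Σp_Iᵢ² = 0.02² + 0.40² + 0.03² + 0.53² + 0.02² = 0.0004 + 0.1600 + 0.0009 + 0.2809 + 0.0004 = 0.4426
B_I = 1 / 0.4426 = 2.2594
Ranking by B (broadest → narrowest): morphospecies II (4.81) > morphospecies IV (4.25) > morphospecies I (2.26)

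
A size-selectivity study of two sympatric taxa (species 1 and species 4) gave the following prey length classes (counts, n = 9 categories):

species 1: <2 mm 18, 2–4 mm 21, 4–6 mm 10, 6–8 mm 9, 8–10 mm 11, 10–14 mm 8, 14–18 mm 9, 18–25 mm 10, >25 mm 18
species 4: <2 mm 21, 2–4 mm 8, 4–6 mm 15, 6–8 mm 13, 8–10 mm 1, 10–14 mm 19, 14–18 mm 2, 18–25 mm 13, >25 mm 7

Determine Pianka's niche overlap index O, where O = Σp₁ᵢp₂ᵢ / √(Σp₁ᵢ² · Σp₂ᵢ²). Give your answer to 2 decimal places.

Proportions for species 1 (n=114): 18/114=0.1579, 21/114=0.1842, 10/114=0.0877, 9/114=0.0789, 11/114=0.0965, 8/114=0.0702, 9/114=0.0789, 10/114=0.0877, 18/114=0.1579
Proportions for species 4 (n=99): 21/99=0.2121, 8/99=0.0808, 15/99=0.1515, 13/99=0.1313, 1/99=0.0101, 19/99=0.1919, 2/99=0.0202, 13/99=0.1313, 7/99=0.0707
Σ p₁ᵢp₂ᵢ = 0.033491 + 0.014883 + 0.013287 + 0.010360 + 0.000975 + 0.013471 + 0.001594 + 0.011515 + 0.011164 = 0.110740
Σp_1ᵢ² = 0.1579² + 0.1842² + 0.0877² + 0.0789² + 0.0965² + 0.0702² + 0.0789² + 0.0877² + 0.1579² = 0.024932 + 0.033930 + 0.007691 + 0.006225 + 0.009312 + 0.004928 + 0.006225 + 0.007691 + 0.024932 = 0.125866
Σp_2ᵢ² = 0.2121² + 0.0808² + 0.1515² + 0.1313² + 0.0101² + 0.1919² + 0.0202² + 0.1313² + 0.0707² = 0.044986 + 0.006529 + 0.022952 + 0.017240 + 0.000102 + 0.036826 + 0.000408 + 0.017240 + 0.004998 = 0.151281
O = 0.110740 / √(0.125866 × 0.151281) = 0.110740 / 0.1379896 = 0.8025

0.80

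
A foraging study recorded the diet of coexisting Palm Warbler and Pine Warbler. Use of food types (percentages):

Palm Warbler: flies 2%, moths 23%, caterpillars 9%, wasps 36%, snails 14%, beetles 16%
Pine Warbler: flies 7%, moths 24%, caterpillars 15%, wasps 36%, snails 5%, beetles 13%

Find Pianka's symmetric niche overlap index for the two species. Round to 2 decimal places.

0.97

Convert percentages to proportions (divide by 100).
Σ p₁ᵢp₂ᵢ = 0.0014 + 0.0552 + 0.0135 + 0.1296 + 0.0070 + 0.0208 = 0.2275
Σp_1ᵢ² = 0.02² + 0.23² + 0.09² + 0.36² + 0.14² + 0.16² = 0.0004 + 0.0529 + 0.0081 + 0.1296 + 0.0196 + 0.0256 = 0.2362
Σp_2ᵢ² = 0.07² + 0.24² + 0.15² + 0.36² + 0.05² + 0.13² = 0.0049 + 0.0576 + 0.0225 + 0.1296 + 0.0025 + 0.0169 = 0.2340
O = 0.2275 / √(0.2362 × 0.2340) = 0.2275 / 0.23510 = 0.9677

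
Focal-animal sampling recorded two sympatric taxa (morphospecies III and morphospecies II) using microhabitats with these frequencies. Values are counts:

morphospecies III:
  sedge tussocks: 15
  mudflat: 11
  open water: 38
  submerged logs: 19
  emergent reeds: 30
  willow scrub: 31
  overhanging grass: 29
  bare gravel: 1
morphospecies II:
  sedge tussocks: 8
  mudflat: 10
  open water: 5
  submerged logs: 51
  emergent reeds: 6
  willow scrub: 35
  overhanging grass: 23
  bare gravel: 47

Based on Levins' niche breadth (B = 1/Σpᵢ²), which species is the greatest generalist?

Proportions for morphospecies III (n=174): 15/174=0.0862, 11/174=0.0632, 38/174=0.2184, 19/174=0.1092, 30/174=0.1724, 31/174=0.1782, 29/174=0.1667, 1/174=0.0057
Proportions for morphospecies II (n=185): 8/185=0.0432, 10/185=0.0541, 5/185=0.0270, 51/185=0.2757, 6/185=0.0324, 35/185=0.1892, 23/185=0.1243, 47/185=0.2541
Σp_IIIᵢ² = 0.0862² + 0.0632² + 0.2184² + 0.1092² + 0.1724² + 0.1782² + 0.1667² + 0.0057² = 0.007430 + 0.003994 + 0.047699 + 0.011925 + 0.029722 + 0.031755 + 0.027789 + 0.000032 = 0.160346
B_III = 1 / 0.160346 = 6.2365
Σp_IIᵢ² = 0.0432² + 0.0541² + 0.0270² + 0.2757² + 0.0324² + 0.1892² + 0.1243² + 0.2541² = 0.001866 + 0.002927 + 0.000729 + 0.076010 + 0.001050 + 0.035797 + 0.015450 + 0.064567 = 0.198396
B_II = 1 / 0.198396 = 5.0404
Highest B → broadest niche (most generalist): morphospecies III (B = 6.24).

morphospecies III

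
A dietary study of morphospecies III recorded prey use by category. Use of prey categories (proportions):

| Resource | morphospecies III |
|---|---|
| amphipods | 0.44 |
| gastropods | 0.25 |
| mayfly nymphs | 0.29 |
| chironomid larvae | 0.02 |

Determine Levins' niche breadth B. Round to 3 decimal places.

2.936

Σpᵢ² = 0.44² + 0.25² + 0.29² + 0.02² = 0.1936 + 0.0625 + 0.0841 + 0.0004 = 0.3406
B = 1 / 0.3406 = 2.93600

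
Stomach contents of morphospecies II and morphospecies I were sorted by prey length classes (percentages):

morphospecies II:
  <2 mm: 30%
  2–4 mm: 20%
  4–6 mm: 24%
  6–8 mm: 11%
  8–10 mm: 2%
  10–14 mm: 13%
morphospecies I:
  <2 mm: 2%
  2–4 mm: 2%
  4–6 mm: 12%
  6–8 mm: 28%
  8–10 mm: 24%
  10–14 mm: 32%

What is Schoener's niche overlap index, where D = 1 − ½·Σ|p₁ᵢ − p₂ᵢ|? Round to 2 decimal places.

Convert percentages to proportions (divide by 100).
Σ|p₁ᵢ − p₂ᵢ| = 0.28 + 0.18 + 0.12 + 0.17 + 0.22 + 0.19 = 1.16
D = 1 − ½ × 1.16 = 1 − 0.580 = 0.4200

0.42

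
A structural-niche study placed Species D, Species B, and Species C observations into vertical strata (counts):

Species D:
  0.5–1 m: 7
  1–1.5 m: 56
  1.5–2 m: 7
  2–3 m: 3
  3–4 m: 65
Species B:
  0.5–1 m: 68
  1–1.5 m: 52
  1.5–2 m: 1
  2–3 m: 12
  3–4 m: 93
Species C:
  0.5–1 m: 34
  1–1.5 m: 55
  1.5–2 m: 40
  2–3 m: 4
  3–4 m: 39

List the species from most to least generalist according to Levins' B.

Proportions for Species D (n=138): 7/138=0.0507, 56/138=0.4058, 7/138=0.0507, 3/138=0.0217, 65/138=0.4710
Proportions for Species B (n=226): 68/226=0.3009, 52/226=0.2301, 1/226=0.0044, 12/226=0.0531, 93/226=0.4115
Proportions for Species C (n=172): 34/172=0.1977, 55/172=0.3198, 40/172=0.2326, 4/172=0.0233, 39/172=0.2267
Σp_Dᵢ² = 0.0507² + 0.4058² + 0.0507² + 0.0217² + 0.4710² = 0.002570 + 0.164674 + 0.002570 + 0.000471 + 0.221841 = 0.392126
B_D = 1 / 0.392126 = 2.5502
Σp_Bᵢ² = 0.3009² + 0.2301² + 0.0044² + 0.0531² + 0.4115² = 0.090541 + 0.052946 + 0.000019 + 0.002820 + 0.169332 = 0.315658
B_B = 1 / 0.315658 = 3.1680
Σp_Cᵢ² = 0.1977² + 0.3198² + 0.2326² + 0.0233² + 0.2267² = 0.039085 + 0.102272 + 0.054103 + 0.000543 + 0.051393 = 0.247396
B_C = 1 / 0.247396 = 4.0421
Ranking by B (broadest → narrowest): Species C (4.04) > Species B (3.17) > Species D (2.55)

Species C > Species B > Species D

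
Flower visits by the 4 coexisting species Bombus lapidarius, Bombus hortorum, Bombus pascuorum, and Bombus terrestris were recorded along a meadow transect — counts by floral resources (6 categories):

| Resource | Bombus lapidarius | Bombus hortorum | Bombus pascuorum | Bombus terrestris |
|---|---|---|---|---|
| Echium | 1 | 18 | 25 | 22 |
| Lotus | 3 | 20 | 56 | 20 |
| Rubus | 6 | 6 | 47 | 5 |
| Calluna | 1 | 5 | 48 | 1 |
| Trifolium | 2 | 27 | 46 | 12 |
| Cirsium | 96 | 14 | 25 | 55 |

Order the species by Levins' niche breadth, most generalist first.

Bombus pascuorum > Bombus hortorum > Bombus terrestris > Bombus lapidarius

Proportions for Bombus lapidarius (n=109): 1/109=0.0092, 3/109=0.0275, 6/109=0.0550, 1/109=0.0092, 2/109=0.0183, 96/109=0.8807
Proportions for Bombus hortorum (n=90): 18/90=0.2000, 20/90=0.2222, 6/90=0.0667, 5/90=0.0556, 27/90=0.3000, 14/90=0.1556
Proportions for Bombus pascuorum (n=247): 25/247=0.1012, 56/247=0.2267, 47/247=0.1903, 48/247=0.1943, 46/247=0.1862, 25/247=0.1012
Proportions for Bombus terrestris (n=115): 22/115=0.1913, 20/115=0.1739, 5/115=0.0435, 1/115=0.0087, 12/115=0.1043, 55/115=0.4783
Σp_lapiᵢ² = 0.0092² + 0.0275² + 0.0550² + 0.0092² + 0.0183² + 0.8807² = 0.000085 + 0.000756 + 0.003025 + 0.000085 + 0.000335 + 0.775632 = 0.779918
B_lapi = 1 / 0.779918 = 1.2822
Σp_hortᵢ² = 0.2000² + 0.2222² + 0.0667² + 0.0556² + 0.3000² + 0.1556² = 0.040000 + 0.049373 + 0.004449 + 0.003091 + 0.090000 + 0.024211 = 0.211124
B_hort = 1 / 0.211124 = 4.7366
Σp_pascᵢ² = 0.1012² + 0.2267² + 0.1903² + 0.1943² + 0.1862² + 0.1012² = 0.010241 + 0.051393 + 0.036214 + 0.037752 + 0.034670 + 0.010241 = 0.180511
B_pasc = 1 / 0.180511 = 5.5398
Σp_terrᵢ² = 0.1913² + 0.1739² + 0.0435² + 0.0087² + 0.1043² + 0.4783² = 0.036596 + 0.030241 + 0.001892 + 0.000076 + 0.010878 + 0.228771 = 0.308454
B_terr = 1 / 0.308454 = 3.2420
Ranking by B (broadest → narrowest): Bombus pascuorum (5.54) > Bombus hortorum (4.74) > Bombus terrestris (3.24) > Bombus lapidarius (1.28)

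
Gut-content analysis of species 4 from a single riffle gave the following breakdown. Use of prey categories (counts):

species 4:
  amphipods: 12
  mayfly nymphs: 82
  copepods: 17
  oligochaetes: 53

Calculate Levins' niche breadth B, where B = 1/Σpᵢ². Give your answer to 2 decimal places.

Proportions for species 4 (n=164): 12/164=0.0732, 82/164=0.5000, 17/164=0.1037, 53/164=0.3232
Σpᵢ² = 0.0732² + 0.5000² + 0.1037² + 0.3232² = 0.005358 + 0.250000 + 0.010754 + 0.104458 = 0.370570
B = 1 / 0.370570 = 2.6985

2.70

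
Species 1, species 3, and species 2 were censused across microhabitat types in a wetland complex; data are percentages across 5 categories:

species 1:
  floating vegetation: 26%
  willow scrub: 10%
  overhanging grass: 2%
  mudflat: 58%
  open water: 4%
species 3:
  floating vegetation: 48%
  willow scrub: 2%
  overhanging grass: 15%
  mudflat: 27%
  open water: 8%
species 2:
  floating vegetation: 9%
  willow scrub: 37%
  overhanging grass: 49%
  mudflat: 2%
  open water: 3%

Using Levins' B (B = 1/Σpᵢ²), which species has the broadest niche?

species 3

Convert percentages to proportions (divide by 100).
Σp_1ᵢ² = 0.26² + 0.10² + 0.02² + 0.58² + 0.04² = 0.0676 + 0.0100 + 0.0004 + 0.3364 + 0.0016 = 0.4160
B_1 = 1 / 0.4160 = 2.4038
Σp_3ᵢ² = 0.48² + 0.02² + 0.15² + 0.27² + 0.08² = 0.2304 + 0.0004 + 0.0225 + 0.0729 + 0.0064 = 0.3326
B_3 = 1 / 0.3326 = 3.0066
Σp_2ᵢ² = 0.09² + 0.37² + 0.49² + 0.02² + 0.03² = 0.0081 + 0.1369 + 0.2401 + 0.0004 + 0.0009 = 0.3864
B_2 = 1 / 0.3864 = 2.5880
Highest B → broadest niche (most generalist): species 3 (B = 3.01).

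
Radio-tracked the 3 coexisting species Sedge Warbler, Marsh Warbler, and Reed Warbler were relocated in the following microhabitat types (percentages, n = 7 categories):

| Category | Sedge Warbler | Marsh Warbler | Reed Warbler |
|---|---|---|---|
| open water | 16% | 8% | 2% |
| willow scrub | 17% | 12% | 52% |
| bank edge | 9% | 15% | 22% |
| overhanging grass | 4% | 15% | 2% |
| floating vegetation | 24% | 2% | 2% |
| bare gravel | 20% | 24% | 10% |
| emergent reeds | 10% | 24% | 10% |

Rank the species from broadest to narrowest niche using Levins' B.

Convert percentages to proportions (divide by 100).
Σp_Sedgᵢ² = 0.16² + 0.17² + 0.09² + 0.04² + 0.24² + 0.20² + 0.10² = 0.0256 + 0.0289 + 0.0081 + 0.0016 + 0.0576 + 0.0400 + 0.0100 = 0.1718
B_Sedg = 1 / 0.1718 = 5.8207
Σp_Marsᵢ² = 0.08² + 0.12² + 0.15² + 0.15² + 0.02² + 0.24² + 0.24² = 0.0064 + 0.0144 + 0.0225 + 0.0225 + 0.0004 + 0.0576 + 0.0576 = 0.1814
B_Mars = 1 / 0.1814 = 5.5127
Σp_Reedᵢ² = 0.02² + 0.52² + 0.22² + 0.02² + 0.02² + 0.10² + 0.10² = 0.0004 + 0.2704 + 0.0484 + 0.0004 + 0.0004 + 0.0100 + 0.0100 = 0.3400
B_Reed = 1 / 0.3400 = 2.9412
Ranking by B (broadest → narrowest): Sedge Warbler (5.82) > Marsh Warbler (5.51) > Reed Warbler (2.94)

Sedge Warbler > Marsh Warbler > Reed Warbler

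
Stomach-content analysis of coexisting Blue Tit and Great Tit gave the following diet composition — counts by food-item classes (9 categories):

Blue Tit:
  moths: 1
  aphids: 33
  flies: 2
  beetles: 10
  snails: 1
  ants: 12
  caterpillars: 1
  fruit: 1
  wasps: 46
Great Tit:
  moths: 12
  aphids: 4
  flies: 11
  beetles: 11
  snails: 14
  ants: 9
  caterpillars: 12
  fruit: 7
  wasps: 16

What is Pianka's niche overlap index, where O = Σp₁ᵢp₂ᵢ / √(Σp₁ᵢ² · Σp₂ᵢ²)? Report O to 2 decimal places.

Proportions for Blue Tit (n=107): 1/107=0.0093, 33/107=0.3084, 2/107=0.0187, 10/107=0.0935, 1/107=0.0093, 12/107=0.1121, 1/107=0.0093, 1/107=0.0093, 46/107=0.4299
Proportions for Great Tit (n=96): 12/96=0.1250, 4/96=0.0417, 11/96=0.1146, 11/96=0.1146, 14/96=0.1458, 9/96=0.0938, 12/96=0.1250, 7/96=0.0729, 16/96=0.1667
Σ p₁ᵢp₂ᵢ = 0.001163 + 0.012860 + 0.002143 + 0.010715 + 0.001356 + 0.010515 + 0.001163 + 0.000678 + 0.071664 = 0.112257
Σp_1ᵢ² = 0.0093² + 0.3084² + 0.0187² + 0.0935² + 0.0093² + 0.1121² + 0.0093² + 0.0093² + 0.4299² = 0.000086 + 0.095111 + 0.000350 + 0.008742 + 0.000086 + 0.012566 + 0.000086 + 0.000086 + 0.184814 = 0.301927
Σp_2ᵢ² = 0.1250² + 0.0417² + 0.1146² + 0.1146² + 0.1458² + 0.0938² + 0.1250² + 0.0729² + 0.1667² = 0.015625 + 0.001739 + 0.013133 + 0.013133 + 0.021258 + 0.008798 + 0.015625 + 0.005314 + 0.027789 = 0.122414
O = 0.112257 / √(0.301927 × 0.122414) = 0.112257 / 0.1922501 = 0.5839

0.58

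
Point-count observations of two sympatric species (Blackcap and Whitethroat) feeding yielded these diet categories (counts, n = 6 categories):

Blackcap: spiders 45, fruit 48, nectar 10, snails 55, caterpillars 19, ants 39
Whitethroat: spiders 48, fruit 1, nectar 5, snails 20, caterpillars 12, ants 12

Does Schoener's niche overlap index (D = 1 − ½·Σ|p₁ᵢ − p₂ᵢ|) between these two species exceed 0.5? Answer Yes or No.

Yes

Proportions for Blackcap (n=216): 45/216=0.2083, 48/216=0.2222, 10/216=0.0463, 55/216=0.2546, 19/216=0.0880, 39/216=0.1806
Proportions for Whitethroat (n=98): 48/98=0.4898, 1/98=0.0102, 5/98=0.0510, 20/98=0.2041, 12/98=0.1224, 12/98=0.1224
Σ|p₁ᵢ − p₂ᵢ| = 0.2815 + 0.2120 + 0.0047 + 0.0505 + 0.0344 + 0.0582 = 0.6413
D = 1 − ½ × 0.6413 = 1 − 0.32065 = 0.67935
D = 0.67935 > 0.5 → Yes.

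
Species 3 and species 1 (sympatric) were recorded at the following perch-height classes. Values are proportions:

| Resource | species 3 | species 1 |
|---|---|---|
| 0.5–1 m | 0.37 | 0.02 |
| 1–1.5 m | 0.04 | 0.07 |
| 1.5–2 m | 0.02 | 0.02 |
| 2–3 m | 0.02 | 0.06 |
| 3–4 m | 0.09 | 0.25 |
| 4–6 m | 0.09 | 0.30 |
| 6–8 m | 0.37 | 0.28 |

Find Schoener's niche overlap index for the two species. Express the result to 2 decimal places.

Σ|p₁ᵢ − p₂ᵢ| = 0.35 + 0.03 + 0.00 + 0.04 + 0.16 + 0.21 + 0.09 = 0.88
D = 1 − ½ × 0.88 = 1 − 0.440 = 0.5600

0.56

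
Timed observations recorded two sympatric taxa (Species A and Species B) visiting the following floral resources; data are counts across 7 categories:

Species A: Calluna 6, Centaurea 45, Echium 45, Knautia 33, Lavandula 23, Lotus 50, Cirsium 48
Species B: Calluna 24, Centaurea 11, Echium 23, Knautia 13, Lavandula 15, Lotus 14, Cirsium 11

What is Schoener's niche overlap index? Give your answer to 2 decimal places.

0.74

Proportions for Species A (n=250): 6/250=0.0240, 45/250=0.1800, 45/250=0.1800, 33/250=0.1320, 23/250=0.0920, 50/250=0.2000, 48/250=0.1920
Proportions for Species B (n=111): 24/111=0.2162, 11/111=0.0991, 23/111=0.2072, 13/111=0.1171, 15/111=0.1351, 14/111=0.1261, 11/111=0.0991
Σ|p₁ᵢ − p₂ᵢ| = 0.1922 + 0.0809 + 0.0272 + 0.0149 + 0.0431 + 0.0739 + 0.0929 = 0.5251
D = 1 − ½ × 0.5251 = 1 − 0.26255 = 0.73745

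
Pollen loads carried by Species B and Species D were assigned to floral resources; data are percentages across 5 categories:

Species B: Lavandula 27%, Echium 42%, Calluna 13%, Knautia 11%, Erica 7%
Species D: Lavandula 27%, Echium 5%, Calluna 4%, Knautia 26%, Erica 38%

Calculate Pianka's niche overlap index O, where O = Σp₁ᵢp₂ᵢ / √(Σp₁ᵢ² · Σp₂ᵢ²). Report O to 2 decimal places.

Convert percentages to proportions (divide by 100).
Σ p₁ᵢp₂ᵢ = 0.0729 + 0.0210 + 0.0052 + 0.0286 + 0.0266 = 0.1543
Σp_1ᵢ² = 0.27² + 0.42² + 0.13² + 0.11² + 0.07² = 0.0729 + 0.1764 + 0.0169 + 0.0121 + 0.0049 = 0.2832
Σp_2ᵢ² = 0.27² + 0.05² + 0.04² + 0.26² + 0.38² = 0.0729 + 0.0025 + 0.0016 + 0.0676 + 0.1444 = 0.2890
O = 0.1543 / √(0.2832 × 0.2890) = 0.1543 / 0.28609 = 0.5393

0.54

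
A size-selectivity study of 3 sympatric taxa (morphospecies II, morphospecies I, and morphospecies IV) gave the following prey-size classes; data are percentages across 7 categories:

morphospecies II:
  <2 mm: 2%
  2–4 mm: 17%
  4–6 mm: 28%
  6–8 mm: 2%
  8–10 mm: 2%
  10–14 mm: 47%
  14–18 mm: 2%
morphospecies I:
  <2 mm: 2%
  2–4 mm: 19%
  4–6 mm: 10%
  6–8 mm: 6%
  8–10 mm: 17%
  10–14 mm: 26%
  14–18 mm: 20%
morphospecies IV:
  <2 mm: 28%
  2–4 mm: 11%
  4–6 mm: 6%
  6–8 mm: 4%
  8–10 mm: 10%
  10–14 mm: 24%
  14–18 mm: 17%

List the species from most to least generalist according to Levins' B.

morphospecies I > morphospecies IV > morphospecies II

Convert percentages to proportions (divide by 100).
Σp_IIᵢ² = 0.02² + 0.17² + 0.28² + 0.02² + 0.02² + 0.47² + 0.02² = 0.0004 + 0.0289 + 0.0784 + 0.0004 + 0.0004 + 0.2209 + 0.0004 = 0.3298
B_II = 1 / 0.3298 = 3.0321
Σp_Iᵢ² = 0.02² + 0.19² + 0.10² + 0.06² + 0.17² + 0.26² + 0.20² = 0.0004 + 0.0361 + 0.0100 + 0.0036 + 0.0289 + 0.0676 + 0.0400 = 0.1866
B_I = 1 / 0.1866 = 5.3591
Σp_IVᵢ² = 0.28² + 0.11² + 0.06² + 0.04² + 0.10² + 0.24² + 0.17² = 0.0784 + 0.0121 + 0.0036 + 0.0016 + 0.0100 + 0.0576 + 0.0289 = 0.1922
B_IV = 1 / 0.1922 = 5.2029
Ranking by B (broadest → narrowest): morphospecies I (5.36) > morphospecies IV (5.20) > morphospecies II (3.03)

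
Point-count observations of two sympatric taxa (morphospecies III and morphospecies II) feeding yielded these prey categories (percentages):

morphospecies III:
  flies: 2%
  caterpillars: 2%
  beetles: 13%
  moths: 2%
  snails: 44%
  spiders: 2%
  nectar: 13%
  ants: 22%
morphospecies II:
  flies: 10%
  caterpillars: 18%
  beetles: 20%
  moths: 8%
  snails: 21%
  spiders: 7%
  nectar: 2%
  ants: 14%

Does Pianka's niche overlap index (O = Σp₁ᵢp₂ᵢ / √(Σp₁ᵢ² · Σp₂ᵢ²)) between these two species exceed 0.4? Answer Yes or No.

Yes

Convert percentages to proportions (divide by 100).
Σ p₁ᵢp₂ᵢ = 0.0020 + 0.0036 + 0.0260 + 0.0016 + 0.0924 + 0.0014 + 0.0026 + 0.0308 = 0.1604
Σp_1ᵢ² = 0.02² + 0.02² + 0.13² + 0.02² + 0.44² + 0.02² + 0.13² + 0.22² = 0.0004 + 0.0004 + 0.0169 + 0.0004 + 0.1936 + 0.0004 + 0.0169 + 0.0484 = 0.2774
Σp_2ᵢ² = 0.10² + 0.18² + 0.20² + 0.08² + 0.21² + 0.07² + 0.02² + 0.14² = 0.0100 + 0.0324 + 0.0400 + 0.0064 + 0.0441 + 0.0049 + 0.0004 + 0.0196 = 0.1578
O = 0.1604 / √(0.2774 × 0.1578) = 0.1604 / 0.20922 = 0.7667
O = 0.7667 > 0.4 → Yes.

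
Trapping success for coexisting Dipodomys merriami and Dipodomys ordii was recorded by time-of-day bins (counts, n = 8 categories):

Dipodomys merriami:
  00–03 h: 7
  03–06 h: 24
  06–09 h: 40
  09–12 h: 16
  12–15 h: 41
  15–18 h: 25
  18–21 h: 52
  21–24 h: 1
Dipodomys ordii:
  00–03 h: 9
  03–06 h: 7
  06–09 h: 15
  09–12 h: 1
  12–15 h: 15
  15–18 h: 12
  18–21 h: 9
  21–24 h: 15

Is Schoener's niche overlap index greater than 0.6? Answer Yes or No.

Proportions for Dipodomys merriami (n=206): 7/206=0.0340, 24/206=0.1165, 40/206=0.1942, 16/206=0.0777, 41/206=0.1990, 25/206=0.1214, 52/206=0.2524, 1/206=0.0049
Proportions for Dipodomys ordii (n=83): 9/83=0.1084, 7/83=0.0843, 15/83=0.1807, 1/83=0.0120, 15/83=0.1807, 12/83=0.1446, 9/83=0.1084, 15/83=0.1807
Σ|p₁ᵢ − p₂ᵢ| = 0.0744 + 0.0322 + 0.0135 + 0.0657 + 0.0183 + 0.0232 + 0.1440 + 0.1758 = 0.5471
D = 1 − ½ × 0.5471 = 1 − 0.27355 = 0.72645
D = 0.72645 > 0.6 → Yes.

Yes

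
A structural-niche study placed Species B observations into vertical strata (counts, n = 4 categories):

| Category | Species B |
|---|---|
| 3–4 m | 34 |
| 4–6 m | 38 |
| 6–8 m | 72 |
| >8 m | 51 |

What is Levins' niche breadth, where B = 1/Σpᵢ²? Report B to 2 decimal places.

3.66

Proportions for Species B (n=195): 34/195=0.1744, 38/195=0.1949, 72/195=0.3692, 51/195=0.2615
Σpᵢ² = 0.1744² + 0.1949² + 0.3692² + 0.2615² = 0.030415 + 0.037986 + 0.136309 + 0.068382 = 0.273092
B = 1 / 0.273092 = 3.6618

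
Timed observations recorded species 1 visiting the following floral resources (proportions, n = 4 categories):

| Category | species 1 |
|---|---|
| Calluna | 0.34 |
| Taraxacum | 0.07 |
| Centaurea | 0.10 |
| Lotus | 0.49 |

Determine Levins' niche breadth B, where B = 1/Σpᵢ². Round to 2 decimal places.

2.70

Σpᵢ² = 0.34² + 0.07² + 0.10² + 0.49² = 0.1156 + 0.0049 + 0.0100 + 0.2401 = 0.3706
B = 1 / 0.3706 = 2.6983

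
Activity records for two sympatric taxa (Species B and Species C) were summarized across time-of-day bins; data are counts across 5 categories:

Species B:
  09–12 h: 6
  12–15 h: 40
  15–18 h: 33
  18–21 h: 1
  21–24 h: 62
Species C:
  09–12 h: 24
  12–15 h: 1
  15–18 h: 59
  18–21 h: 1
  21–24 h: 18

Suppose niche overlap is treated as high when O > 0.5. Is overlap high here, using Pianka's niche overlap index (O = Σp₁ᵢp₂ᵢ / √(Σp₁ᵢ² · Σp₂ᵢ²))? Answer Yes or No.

Yes

Proportions for Species B (n=142): 6/142=0.0423, 40/142=0.2817, 33/142=0.2324, 1/142=0.0070, 62/142=0.4366
Proportions for Species C (n=103): 24/103=0.2330, 1/103=0.0097, 59/103=0.5728, 1/103=0.0097, 18/103=0.1748
Σ p₁ᵢp₂ᵢ = 0.009856 + 0.002732 + 0.133119 + 0.000068 + 0.076318 = 0.222093
Σp_1ᵢ² = 0.0423² + 0.2817² + 0.2324² + 0.0070² + 0.4366² = 0.001789 + 0.079355 + 0.054010 + 0.000049 + 0.190620 = 0.325823
Σp_2ᵢ² = 0.2330² + 0.0097² + 0.5728² + 0.0097² + 0.1748² = 0.054289 + 0.000094 + 0.328100 + 0.000094 + 0.030555 = 0.413132
O = 0.222093 / √(0.325823 × 0.413132) = 0.222093 / 0.3668895 = 0.6053
O = 0.6053 > 0.5 → Yes.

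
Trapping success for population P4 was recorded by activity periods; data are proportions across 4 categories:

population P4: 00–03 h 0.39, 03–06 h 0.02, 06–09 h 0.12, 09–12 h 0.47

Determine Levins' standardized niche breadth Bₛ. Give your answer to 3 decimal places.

Σpᵢ² = 0.39² + 0.02² + 0.12² + 0.47² = 0.1521 + 0.0004 + 0.0144 + 0.2209 = 0.3878
B = 1 / 0.3878 = 2.57865
Bₛ = (B − 1)/(n − 1) = (2.57865 − 1)/(4 − 1) = 1.57865/3 = 0.52622

0.526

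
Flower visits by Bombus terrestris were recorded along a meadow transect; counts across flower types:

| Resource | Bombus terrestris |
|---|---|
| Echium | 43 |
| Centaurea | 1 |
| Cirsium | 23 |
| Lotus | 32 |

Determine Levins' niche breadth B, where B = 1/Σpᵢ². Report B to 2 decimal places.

2.88

Proportions for Bombus terrestris (n=99): 43/99=0.4343, 1/99=0.0101, 23/99=0.2323, 32/99=0.3232
Σpᵢ² = 0.4343² + 0.0101² + 0.2323² + 0.3232² = 0.188616 + 0.000102 + 0.053963 + 0.104458 = 0.347139
B = 1 / 0.347139 = 2.8807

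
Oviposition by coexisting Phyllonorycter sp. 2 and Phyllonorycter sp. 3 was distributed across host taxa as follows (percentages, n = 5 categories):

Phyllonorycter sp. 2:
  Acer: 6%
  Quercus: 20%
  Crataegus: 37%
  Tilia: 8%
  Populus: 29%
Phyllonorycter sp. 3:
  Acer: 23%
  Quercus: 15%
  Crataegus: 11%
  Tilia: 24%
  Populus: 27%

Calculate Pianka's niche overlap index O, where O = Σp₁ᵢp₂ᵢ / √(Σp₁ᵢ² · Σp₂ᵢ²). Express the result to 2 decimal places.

Convert percentages to proportions (divide by 100).
Σ p₁ᵢp₂ᵢ = 0.0138 + 0.0300 + 0.0407 + 0.0192 + 0.0783 = 0.1820
Σp_1ᵢ² = 0.06² + 0.20² + 0.37² + 0.08² + 0.29² = 0.0036 + 0.0400 + 0.1369 + 0.0064 + 0.0841 = 0.2710
Σp_2ᵢ² = 0.23² + 0.15² + 0.11² + 0.24² + 0.27² = 0.0529 + 0.0225 + 0.0121 + 0.0576 + 0.0729 = 0.2180
O = 0.1820 / √(0.2710 × 0.2180) = 0.1820 / 0.24306 = 0.7488

0.75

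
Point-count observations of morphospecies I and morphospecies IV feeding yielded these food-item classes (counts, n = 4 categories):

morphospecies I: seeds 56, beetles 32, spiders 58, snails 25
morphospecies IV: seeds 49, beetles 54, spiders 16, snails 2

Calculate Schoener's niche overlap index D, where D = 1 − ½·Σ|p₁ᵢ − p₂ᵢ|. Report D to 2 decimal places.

Proportions for morphospecies I (n=171): 56/171=0.3275, 32/171=0.1871, 58/171=0.3392, 25/171=0.1462
Proportions for morphospecies IV (n=121): 49/121=0.4050, 54/121=0.4463, 16/121=0.1322, 2/121=0.0165
Σ|p₁ᵢ − p₂ᵢ| = 0.0775 + 0.2592 + 0.2070 + 0.1297 = 0.6734
D = 1 − ½ × 0.6734 = 1 − 0.33670 = 0.66330

0.66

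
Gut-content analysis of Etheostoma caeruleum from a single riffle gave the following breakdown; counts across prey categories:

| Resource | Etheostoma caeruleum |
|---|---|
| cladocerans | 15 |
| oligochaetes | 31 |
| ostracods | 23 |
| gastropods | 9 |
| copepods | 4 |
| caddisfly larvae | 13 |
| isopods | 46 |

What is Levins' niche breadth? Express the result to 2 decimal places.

4.85

Proportions for Etheostoma caeruleum (n=141): 15/141=0.1064, 31/141=0.2199, 23/141=0.1631, 9/141=0.0638, 4/141=0.0284, 13/141=0.0922, 46/141=0.3262
Σpᵢ² = 0.1064² + 0.2199² + 0.1631² + 0.0638² + 0.0284² + 0.0922² + 0.3262² = 0.011321 + 0.048356 + 0.026602 + 0.004070 + 0.000807 + 0.008501 + 0.106406 = 0.206063
B = 1 / 0.206063 = 4.8529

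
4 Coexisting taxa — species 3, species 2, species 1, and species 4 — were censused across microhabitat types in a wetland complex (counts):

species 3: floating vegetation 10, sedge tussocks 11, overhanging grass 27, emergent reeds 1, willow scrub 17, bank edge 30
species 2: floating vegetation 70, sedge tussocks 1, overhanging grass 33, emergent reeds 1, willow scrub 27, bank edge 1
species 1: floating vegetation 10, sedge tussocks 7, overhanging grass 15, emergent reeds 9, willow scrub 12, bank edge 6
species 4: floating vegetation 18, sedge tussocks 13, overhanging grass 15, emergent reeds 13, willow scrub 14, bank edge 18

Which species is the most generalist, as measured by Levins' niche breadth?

species 4

Proportions for species 3 (n=96): 10/96=0.1042, 11/96=0.1146, 27/96=0.2813, 1/96=0.0104, 17/96=0.1771, 30/96=0.3125
Proportions for species 2 (n=133): 70/133=0.5263, 1/133=0.0075, 33/133=0.2481, 1/133=0.0075, 27/133=0.2030, 1/133=0.0075
Proportions for species 1 (n=59): 10/59=0.1695, 7/59=0.1186, 15/59=0.2542, 9/59=0.1525, 12/59=0.2034, 6/59=0.1017
Proportions for species 4 (n=91): 18/91=0.1978, 13/91=0.1429, 15/91=0.1648, 13/91=0.1429, 14/91=0.1538, 18/91=0.1978
Σp_3ᵢ² = 0.1042² + 0.1146² + 0.2813² + 0.0104² + 0.1771² + 0.3125² = 0.010858 + 0.013133 + 0.079130 + 0.000108 + 0.031364 + 0.097656 = 0.232249
B_3 = 1 / 0.232249 = 4.3057
Σp_2ᵢ² = 0.5263² + 0.0075² + 0.2481² + 0.0075² + 0.2030² + 0.0075² = 0.276992 + 0.000056 + 0.061554 + 0.000056 + 0.041209 + 0.000056 = 0.379923
B_2 = 1 / 0.379923 = 2.6321
Σp_1ᵢ² = 0.1695² + 0.1186² + 0.2542² + 0.1525² + 0.2034² + 0.1017² = 0.028730 + 0.014066 + 0.064618 + 0.023256 + 0.041372 + 0.010343 = 0.182385
B_1 = 1 / 0.182385 = 5.4829
Σp_4ᵢ² = 0.1978² + 0.1429² + 0.1648² + 0.1429² + 0.1538² + 0.1978² = 0.039125 + 0.020420 + 0.027159 + 0.020420 + 0.023654 + 0.039125 = 0.169903
B_4 = 1 / 0.169903 = 5.8857
Highest B → broadest niche (most generalist): species 4 (B = 5.89).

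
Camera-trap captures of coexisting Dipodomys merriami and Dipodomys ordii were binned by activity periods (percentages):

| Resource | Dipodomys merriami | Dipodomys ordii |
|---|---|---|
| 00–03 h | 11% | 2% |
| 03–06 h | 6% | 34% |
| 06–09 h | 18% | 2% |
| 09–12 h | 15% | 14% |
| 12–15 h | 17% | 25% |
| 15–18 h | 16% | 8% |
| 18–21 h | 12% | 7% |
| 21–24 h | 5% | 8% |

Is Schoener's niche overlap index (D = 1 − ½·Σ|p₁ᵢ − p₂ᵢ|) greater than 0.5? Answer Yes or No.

Convert percentages to proportions (divide by 100).
Σ|p₁ᵢ − p₂ᵢ| = 0.09 + 0.28 + 0.16 + 0.01 + 0.08 + 0.08 + 0.05 + 0.03 = 0.78
D = 1 − ½ × 0.78 = 1 − 0.390 = 0.6100
D = 0.6100 > 0.5 → Yes.

Yes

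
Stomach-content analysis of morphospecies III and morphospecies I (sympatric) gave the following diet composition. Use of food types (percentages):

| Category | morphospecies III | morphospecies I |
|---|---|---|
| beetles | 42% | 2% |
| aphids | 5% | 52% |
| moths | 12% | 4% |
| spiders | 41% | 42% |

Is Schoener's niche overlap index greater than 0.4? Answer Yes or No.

Convert percentages to proportions (divide by 100).
Σ|p₁ᵢ − p₂ᵢ| = 0.40 + 0.47 + 0.08 + 0.01 = 0.96
D = 1 − ½ × 0.96 = 1 − 0.480 = 0.5200
D = 0.5200 > 0.4 → Yes.

Yes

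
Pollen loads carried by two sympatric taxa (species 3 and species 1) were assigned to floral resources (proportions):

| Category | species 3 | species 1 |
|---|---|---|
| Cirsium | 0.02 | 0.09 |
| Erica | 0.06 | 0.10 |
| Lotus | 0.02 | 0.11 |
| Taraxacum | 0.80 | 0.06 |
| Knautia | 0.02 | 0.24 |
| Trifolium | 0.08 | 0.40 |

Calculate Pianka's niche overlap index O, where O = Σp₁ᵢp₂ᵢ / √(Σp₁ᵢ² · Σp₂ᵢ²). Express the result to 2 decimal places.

0.23

Σ p₁ᵢp₂ᵢ = 0.0018 + 0.0060 + 0.0022 + 0.0480 + 0.0048 + 0.0320 = 0.0948
Σp_1ᵢ² = 0.02² + 0.06² + 0.02² + 0.80² + 0.02² + 0.08² = 0.0004 + 0.0036 + 0.0004 + 0.6400 + 0.0004 + 0.0064 = 0.6512
Σp_2ᵢ² = 0.09² + 0.10² + 0.11² + 0.06² + 0.24² + 0.40² = 0.0081 + 0.0100 + 0.0121 + 0.0036 + 0.0576 + 0.1600 = 0.2514
O = 0.0948 / √(0.6512 × 0.2514) = 0.0948 / 0.40461 = 0.2343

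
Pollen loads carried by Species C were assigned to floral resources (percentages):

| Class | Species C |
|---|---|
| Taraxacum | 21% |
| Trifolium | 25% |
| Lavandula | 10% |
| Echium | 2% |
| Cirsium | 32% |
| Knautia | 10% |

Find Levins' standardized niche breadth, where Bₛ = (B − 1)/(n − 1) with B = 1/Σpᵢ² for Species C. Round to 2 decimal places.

Convert percentages to proportions (divide by 100).
Σpᵢ² = 0.21² + 0.25² + 0.10² + 0.02² + 0.32² + 0.10² = 0.0441 + 0.0625 + 0.0100 + 0.0004 + 0.1024 + 0.0100 = 0.2294
B = 1 / 0.2294 = 4.3592
Bₛ = (B − 1)/(n − 1) = (4.3592 − 1)/(6 − 1) = 3.3592/5 = 0.6718

0.67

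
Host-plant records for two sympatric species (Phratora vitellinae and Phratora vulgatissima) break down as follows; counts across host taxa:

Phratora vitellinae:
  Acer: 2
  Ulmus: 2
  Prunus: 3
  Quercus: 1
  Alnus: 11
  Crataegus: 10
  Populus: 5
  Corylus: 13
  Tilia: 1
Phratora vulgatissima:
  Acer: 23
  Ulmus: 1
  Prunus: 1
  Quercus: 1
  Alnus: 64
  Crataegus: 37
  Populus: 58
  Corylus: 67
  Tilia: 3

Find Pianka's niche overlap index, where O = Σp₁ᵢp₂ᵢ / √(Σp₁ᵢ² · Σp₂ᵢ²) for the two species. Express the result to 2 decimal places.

Proportions for Phratora vitellinae (n=48): 2/48=0.0417, 2/48=0.0417, 3/48=0.0625, 1/48=0.0208, 11/48=0.2292, 10/48=0.2083, 5/48=0.1042, 13/48=0.2708, 1/48=0.0208
Proportions for Phratora vulgatissima (n=255): 23/255=0.0902, 1/255=0.0039, 1/255=0.0039, 1/255=0.0039, 64/255=0.2510, 37/255=0.1451, 58/255=0.2275, 67/255=0.2627, 3/255=0.0118
Σ p₁ᵢp₂ᵢ = 0.003761 + 0.000163 + 0.000244 + 0.000081 + 0.057529 + 0.030224 + 0.023706 + 0.071139 + 0.000245 = 0.187092
Σp_1ᵢ² = 0.0417² + 0.0417² + 0.0625² + 0.0208² + 0.2292² + 0.2083² + 0.1042² + 0.2708² + 0.0208² = 0.001739 + 0.001739 + 0.003906 + 0.000433 + 0.052533 + 0.043389 + 0.010858 + 0.073333 + 0.000433 = 0.188363
Σp_2ᵢ² = 0.0902² + 0.0039² + 0.0039² + 0.0039² + 0.2510² + 0.1451² + 0.2275² + 0.2627² + 0.0118² = 0.008136 + 0.000015 + 0.000015 + 0.000015 + 0.063001 + 0.021054 + 0.051756 + 0.069011 + 0.000139 = 0.213142
O = 0.187092 / √(0.188363 × 0.213142) = 0.187092 / 0.2003698 = 0.9337

0.93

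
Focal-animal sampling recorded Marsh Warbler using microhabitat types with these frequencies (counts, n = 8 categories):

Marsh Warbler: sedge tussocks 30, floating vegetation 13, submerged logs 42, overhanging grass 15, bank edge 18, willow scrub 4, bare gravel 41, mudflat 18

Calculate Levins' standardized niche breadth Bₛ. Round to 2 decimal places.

Proportions for Marsh Warbler (n=181): 30/181=0.1657, 13/181=0.0718, 42/181=0.2320, 15/181=0.0829, 18/181=0.0994, 4/181=0.0221, 41/181=0.2265, 18/181=0.0994
Σpᵢ² = 0.1657² + 0.0718² + 0.2320² + 0.0829² + 0.0994² + 0.0221² + 0.2265² + 0.0994² = 0.027456 + 0.005155 + 0.053824 + 0.006872 + 0.009880 + 0.000488 + 0.051302 + 0.009880 = 0.164857
B = 1 / 0.164857 = 6.0659
Bₛ = (B − 1)/(n − 1) = (6.0659 − 1)/(8 − 1) = 5.0659/7 = 0.7237

0.72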